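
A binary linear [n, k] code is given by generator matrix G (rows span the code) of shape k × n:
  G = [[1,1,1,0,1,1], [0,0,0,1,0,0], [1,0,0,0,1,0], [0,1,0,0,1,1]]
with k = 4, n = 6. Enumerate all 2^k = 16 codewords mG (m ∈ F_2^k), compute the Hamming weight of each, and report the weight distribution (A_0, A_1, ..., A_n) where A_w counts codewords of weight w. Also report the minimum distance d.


Weight distribution: A_0 = 1, A_1 = 1, A_2 = 3, A_3 = 6, A_4 = 3, A_5 = 1, A_6 = 1. Minimum distance d = 1.

Enumerate all 2^4 = 16 messages m ∈ F_2^4.
For each, compute codeword c = mG in F_2^6, then tally its weight.
  m = 0000 → c = 000000, weight = 0.
  m = 1000 → c = 111011, weight = 5.
  m = 0100 → c = 000100, weight = 1.
  m = 1100 → c = 111111, weight = 6.
  m = 0010 → c = 100010, weight = 2.
  m = 1010 → c = 011001, weight = 3.
  m = 0110 → c = 100110, weight = 3.
  m = 1110 → c = 011101, weight = 4.
  m = 0001 → c = 010011, weight = 3.
  m = 1001 → c = 101000, weight = 2.
  m = 0101 → c = 010111, weight = 4.
  m = 1101 → c = 101100, weight = 3.
  m = 0011 → c = 110001, weight = 3.
  m = 1011 → c = 001010, weight = 2.
  m = 0111 → c = 110101, weight = 4.
  m = 1111 → c = 001110, weight = 3.
Tally weights:
  weight 0: 1 codewords.
  weight 1: 1 codewords.
  weight 2: 3 codewords.
  weight 3: 6 codewords.
  weight 4: 3 codewords.
  weight 5: 1 codewords.
  weight 6: 1 codewords.
Minimum distance d = smallest w > 0 with A_w > 0 = 1.
Sanity: Σ A_w = 16 = 2^4 = 16 ✓.


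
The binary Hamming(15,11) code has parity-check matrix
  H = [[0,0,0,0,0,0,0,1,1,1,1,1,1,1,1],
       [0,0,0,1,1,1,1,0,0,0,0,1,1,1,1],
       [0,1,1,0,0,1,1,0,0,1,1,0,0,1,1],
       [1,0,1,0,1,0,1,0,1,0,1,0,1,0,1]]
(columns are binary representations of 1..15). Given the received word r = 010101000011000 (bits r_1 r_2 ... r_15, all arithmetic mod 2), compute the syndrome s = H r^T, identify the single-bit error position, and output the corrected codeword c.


s = (0, 1, 1, 1)^T, error position = 7, corrected codeword c = 010101100011000

Compute s = H r^T mod 2 one row at a time:
  s_1 = 0 + 0 + 0 + 1 + 1 + 0 + 0 + 0 = 2 ≡ 0 (mod 2).
  s_2 = 1 + 0 + 1 + 0 + 1 + 0 + 0 + 0 = 3 ≡ 1 (mod 2).
  s_3 = 1 + 0 + 1 + 0 + 0 + 1 + 0 + 0 = 3 ≡ 1 (mod 2).
  s_4 = 0 + 0 + 0 + 0 + 0 + 1 + 0 + 0 = 1 ≡ 1 (mod 2).
s = (0, 1, 1, 1)^T — this equals column 7 of H (binary 0111), so error is at position 7.
Correct: flip bit 7 of r = 010101000011000 to get c = 010101100011000.


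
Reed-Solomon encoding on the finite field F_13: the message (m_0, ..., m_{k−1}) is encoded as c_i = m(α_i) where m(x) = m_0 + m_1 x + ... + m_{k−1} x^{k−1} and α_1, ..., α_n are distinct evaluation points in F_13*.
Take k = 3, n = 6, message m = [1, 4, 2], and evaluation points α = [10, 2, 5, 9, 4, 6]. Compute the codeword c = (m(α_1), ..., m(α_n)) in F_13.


c = [7, 4, 6, 4, 10, 6]

Message polynomial: m(x) = 1 + 4·x + 2·x^2 (mod 13).
For each evaluation point α_i, compute m(α_i) mod 13:
  α_1 = 10: Horner steps 2 → 11 → 7, so m(10) = 7.
  α_2 = 2: Horner steps 2 → 8 → 4, so m(2) = 4.
  α_3 = 5: Horner steps 2 → 1 → 6, so m(5) = 6.
  α_4 = 9: Horner steps 2 → 9 → 4, so m(9) = 4.
  α_5 = 4: Horner steps 2 → 12 → 10, so m(4) = 10.
  α_6 = 6: Horner steps 2 → 3 → 6, so m(6) = 6.
Codeword c = [7, 4, 6, 4, 10, 6] ∈ F_13^6.


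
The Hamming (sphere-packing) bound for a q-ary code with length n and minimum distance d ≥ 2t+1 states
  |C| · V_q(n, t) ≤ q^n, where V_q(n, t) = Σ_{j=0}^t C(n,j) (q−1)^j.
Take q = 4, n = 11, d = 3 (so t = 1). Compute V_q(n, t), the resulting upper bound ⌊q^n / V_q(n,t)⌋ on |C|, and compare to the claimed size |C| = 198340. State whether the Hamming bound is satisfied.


V_q(n, t) = 34, q^n = 4194304, Hamming bound = 123361, |C| = 198340 > bound (violated).

Step 1: Compute V_q(n, t) = Σ_{j=0}^1 C(n, j) (q−1)^j.
  j = 0: C(11,0)·(3)^0 = 1·1 = 1.
  j = 1: C(11,1)·(3)^1 = 11·3 = 33.
  V_q(n, t) = 1 + 33 = 34.
Step 2: q^n = 4^11 = 4194304.
Step 3: Hamming bound ⌊q^n / V_q(n,t)⌋ = ⌊4194304/34⌋ = 123361.
Step 4: Compare |C| = 198340 to 123361: violated.
The claimed |C| lies above the Hamming bound, so no 4-ary code of length 11 with d ≥ 3 can have 198340 codewords.


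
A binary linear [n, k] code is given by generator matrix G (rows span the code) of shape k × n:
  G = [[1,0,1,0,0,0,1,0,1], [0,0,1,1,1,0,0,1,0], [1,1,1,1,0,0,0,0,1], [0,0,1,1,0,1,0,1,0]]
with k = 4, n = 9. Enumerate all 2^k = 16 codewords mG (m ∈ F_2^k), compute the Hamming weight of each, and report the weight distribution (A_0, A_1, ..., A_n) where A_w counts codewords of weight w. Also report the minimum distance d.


Weight distribution: A_0 = 1, A_2 = 1, A_3 = 1, A_4 = 3, A_5 = 6, A_6 = 3, A_7 = 1. Minimum distance d = 2.

Enumerate all 2^4 = 16 messages m ∈ F_2^4.
For each, compute codeword c = mG in F_2^9, then tally its weight.
  m = 0000 → c = 000000000, weight = 0.
  m = 1000 → c = 101000101, weight = 4.
  m = 0100 → c = 001110010, weight = 4.
  m = 1100 → c = 100110111, weight = 6.
  m = 0010 → c = 111100001, weight = 5.
  m = 1010 → c = 010100100, weight = 3.
  m = 0110 → c = 110010011, weight = 5.
  m = 1110 → c = 011010110, weight = 5.
  m = 0001 → c = 001101010, weight = 4.
  m = 1001 → c = 100101111, weight = 6.
  m = 0101 → c = 000011000, weight = 2.
  m = 1101 → c = 101011101, weight = 6.
  m = 0011 → c = 110001011, weight = 5.
  m = 1011 → c = 011001110, weight = 5.
  m = 0111 → c = 111111001, weight = 7.
  m = 1111 → c = 010111100, weight = 5.
Tally weights:
  weight 0: 1 codewords.
  weight 2: 1 codewords.
  weight 3: 1 codewords.
  weight 4: 3 codewords.
  weight 5: 6 codewords.
  weight 6: 3 codewords.
  weight 7: 1 codewords.
Minimum distance d = smallest w > 0 with A_w > 0 = 2.
Sanity: Σ A_w = 16 = 2^4 = 16 ✓.


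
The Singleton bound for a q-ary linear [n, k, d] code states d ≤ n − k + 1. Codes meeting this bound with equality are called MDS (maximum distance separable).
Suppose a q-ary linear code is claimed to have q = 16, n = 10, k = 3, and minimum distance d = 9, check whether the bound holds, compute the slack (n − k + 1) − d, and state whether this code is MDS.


Singleton RHS = n − k + 1 = 8, slack = -1, bound violated (no such code; not MDS).

Singleton bound: d ≤ n − k + 1.
Here n = 10, k = 3, so n − k + 1 = 8.
Given d = 9, check d ≤ 8: NO.
Slack = (n − k + 1) − d = -1.
The slack is negative: d = 9 exceeds n − k + 1 = 8 by 1, so the Singleton bound is violated and no linear [10, 3, 9]_16 code can exist. In particular it is not MDS (MDS requires d = n − k + 1 exactly).
Description: the claimed parameters are [10, 3, 9]_16; such a code would be impossible (violates the Singleton bound).


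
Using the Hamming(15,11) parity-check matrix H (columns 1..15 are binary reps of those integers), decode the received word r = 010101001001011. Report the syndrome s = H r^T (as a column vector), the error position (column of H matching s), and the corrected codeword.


s = (0, 1, 0, 0)^T, error position = 4, corrected codeword c = 010001001001011

Compute s = H r^T mod 2 one row at a time:
  s_1 = 0 + 1 + 0 + 0 + 1 + 0 + 1 + 1 = 4 ≡ 0 (mod 2).
  s_2 = 1 + 0 + 1 + 0 + 1 + 0 + 1 + 1 = 5 ≡ 1 (mod 2).
  s_3 = 1 + 0 + 1 + 0 + 0 + 0 + 1 + 1 = 4 ≡ 0 (mod 2).
  s_4 = 0 + 0 + 0 + 0 + 1 + 0 + 0 + 1 = 2 ≡ 0 (mod 2).
s = (0, 1, 0, 0)^T — this equals column 4 of H (binary 0100), so error is at position 4.
Correct: flip bit 4 of r = 010101001001011 to get c = 010001001001011.


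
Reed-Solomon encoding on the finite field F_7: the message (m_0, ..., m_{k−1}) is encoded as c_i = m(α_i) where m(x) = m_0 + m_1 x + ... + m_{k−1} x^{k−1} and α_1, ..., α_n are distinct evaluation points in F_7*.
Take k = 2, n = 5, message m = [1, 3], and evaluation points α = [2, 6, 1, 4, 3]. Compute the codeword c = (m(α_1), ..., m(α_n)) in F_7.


c = [0, 5, 4, 6, 3]

Message polynomial: m(x) = 1 + 3·x (mod 7).
For each evaluation point α_i, compute m(α_i) mod 7:
  α_1 = 2: Horner steps 3 → 0, so m(2) = 0.
  α_2 = 6: Horner steps 3 → 5, so m(6) = 5.
  α_3 = 1: Horner steps 3 → 4, so m(1) = 4.
  α_4 = 4: Horner steps 3 → 6, so m(4) = 6.
  α_5 = 3: Horner steps 3 → 3, so m(3) = 3.
Codeword c = [0, 5, 4, 6, 3] ∈ F_7^5.


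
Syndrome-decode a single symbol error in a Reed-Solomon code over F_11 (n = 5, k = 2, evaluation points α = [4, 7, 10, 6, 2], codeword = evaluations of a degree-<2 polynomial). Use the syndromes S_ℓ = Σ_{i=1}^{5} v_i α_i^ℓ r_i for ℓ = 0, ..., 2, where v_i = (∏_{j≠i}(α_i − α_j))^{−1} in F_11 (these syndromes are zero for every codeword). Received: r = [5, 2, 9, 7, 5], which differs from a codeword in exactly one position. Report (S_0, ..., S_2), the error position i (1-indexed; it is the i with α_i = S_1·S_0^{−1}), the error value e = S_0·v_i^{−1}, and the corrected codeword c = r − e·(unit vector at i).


S = (2, 8, 10), error at position 1, error magnitude e = 10, c = [6, 2, 9, 7, 5].

Step 1: column multipliers v_i = (∏_{j≠i}(α_i − α_j))^{−1} mod 11.
  i = 1 (α = 4): (4−7)(4−10)(4−6)(4−2) = (−3)·(−6)·(−2)·2 = −72 ≡ 5, so v_1 = 5^{−1} = 9 (mod 11).
  i = 2 (α = 7): (7−4)(7−10)(7−6)(7−2) = 3·(−3)·1·5 = −45 ≡ 10, so v_2 = 10^{−1} = 10 (mod 11).
  i = 3 (α = 10): (10−4)(10−7)(10−6)(10−2) = 6·3·4·8 = 576 ≡ 4, so v_3 = 4^{−1} = 3 (mod 11).
  i = 4 (α = 6): (6−4)(6−7)(6−10)(6−2) = 2·(−1)·(−4)·4 = 32 ≡ 10, so v_4 = 10^{−1} = 10 (mod 11).
  i = 5 (α = 2): (2−4)(2−7)(2−10)(2−6) = (−2)·(−5)·(−8)·(−4) = 320 ≡ 1, so v_5 = 1^{−1} = 1 (mod 11).
  v = [9, 10, 3, 10, 1].
Step 2: syndromes of r = [5, 2, 9, 7, 5] (all sums mod 11).
  S_0 = Σ v_i r_i = 9·5 + 10·2 + 3·9 + 10·7 + 1·5 = 167 ≡ 2.
  S_1 = Σ v_i α_i r_i = 9·4·5 + 10·7·2 + 3·10·9 + 10·6·7 + 1·2·5 = 1020 ≡ 8.
  α_i^2 mod 11 = [5, 5, 1, 3, 4].
  S_2 = Σ v_i α_i^2 r_i = 9·5·5 + 10·5·2 + 3·1·9 + 10·3·7 + 1·4·5 = 582 ≡ 10.
  S = (2, 8, 10) ≠ 0, so r is not a codeword (an error is present).
Step 3: locate the error. For a single error e at position i, S_ℓ = v_i·e·α_i^ℓ, so α_err = S_1/S_0.
  S_0^{−1} = 2^{−1} = 6 (mod 11), so α_err = 8·6 = 48 ≡ 4 = α_1. Error position i = 1.
  Consistency check: S_2/S_1 = 10·7 = 70 ≡ 4 = α_err ✓ (single-error assumption holds).
Step 4: error magnitude e = S_0/v_1 = S_0·∏_{j≠1}(α_1 − α_j) = 2·5 = 10 ≡ 10 (mod 11).
Step 5: correct position 1: c_1 = r_1 − e = 5 − 10 ≡ 6 (mod 11). Hence c = [6, 2, 9, 7, 5].
  Check: interpolating c through the α_i gives m(x) = 4 + 6·x (degree < 2) with m(α_i) = c_i for every i, so c is indeed a codeword.


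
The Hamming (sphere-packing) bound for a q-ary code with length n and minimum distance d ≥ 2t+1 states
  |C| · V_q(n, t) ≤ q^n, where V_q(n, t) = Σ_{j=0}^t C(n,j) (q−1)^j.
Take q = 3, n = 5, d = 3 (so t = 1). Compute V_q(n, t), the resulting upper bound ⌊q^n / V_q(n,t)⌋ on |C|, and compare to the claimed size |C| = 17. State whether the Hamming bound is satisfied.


V_q(n, t) = 11, q^n = 243, Hamming bound = 22, |C| = 17 ≤ bound (satisfied).

Step 1: Compute V_q(n, t) = Σ_{j=0}^1 C(n, j) (q−1)^j.
  j = 0: C(5,0)·(2)^0 = 1·1 = 1.
  j = 1: C(5,1)·(2)^1 = 5·2 = 10.
  V_q(n, t) = 1 + 10 = 11.
Step 2: q^n = 3^5 = 243.
Step 3: Hamming bound ⌊q^n / V_q(n,t)⌋ = ⌊243/11⌋ = 22.
Step 4: Compare |C| = 17 to 22: satisfied.
The claimed |C| lies below the Hamming bound.


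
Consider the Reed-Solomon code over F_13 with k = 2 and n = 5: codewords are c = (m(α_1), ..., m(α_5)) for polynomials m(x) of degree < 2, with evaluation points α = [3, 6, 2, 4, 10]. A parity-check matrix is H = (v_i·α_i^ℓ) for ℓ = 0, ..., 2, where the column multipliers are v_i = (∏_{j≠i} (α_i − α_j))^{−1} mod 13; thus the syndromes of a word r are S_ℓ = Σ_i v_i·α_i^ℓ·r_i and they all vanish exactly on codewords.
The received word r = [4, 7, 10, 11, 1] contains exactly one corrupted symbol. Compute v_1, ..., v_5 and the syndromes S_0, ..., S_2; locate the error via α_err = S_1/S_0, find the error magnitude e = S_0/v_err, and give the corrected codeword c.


S = (1, 6, 10), error at position 2, error magnitude e = 8, c = [4, 12, 10, 11, 1].

Step 1: column multipliers v_i = (∏_{j≠i}(α_i − α_j))^{−1} mod 13.
  i = 1 (α = 3): (3−6)(3−2)(3−4)(3−10) = (−3)·1·(−1)·(−7) = −21 ≡ 5, so v_1 = 5^{−1} = 8 (mod 13).
  i = 2 (α = 6): (6−3)(6−2)(6−4)(6−10) = 3·4·2·(−4) = −96 ≡ 8, so v_2 = 8^{−1} = 5 (mod 13).
  i = 3 (α = 2): (2−3)(2−6)(2−4)(2−10) = (−1)·(−4)·(−2)·(−8) = 64 ≡ 12, so v_3 = 12^{−1} = 12 (mod 13).
  i = 4 (α = 4): (4−3)(4−6)(4−2)(4−10) = 1·(−2)·2·(−6) = 24 ≡ 11, so v_4 = 11^{−1} = 6 (mod 13).
  i = 5 (α = 10): (10−3)(10−6)(10−2)(10−4) = 7·4·8·6 = 1344 ≡ 5, so v_5 = 5^{−1} = 8 (mod 13).
  v = [8, 5, 12, 6, 8].
Step 2: syndromes of r = [4, 7, 10, 11, 1] (all sums mod 13).
  S_0 = Σ v_i r_i = 8·4 + 5·7 + 12·10 + 6·11 + 8·1 = 261 ≡ 1.
  S_1 = Σ v_i α_i r_i = 8·3·4 + 5·6·7 + 12·2·10 + 6·4·11 + 8·10·1 = 890 ≡ 6.
  α_i^2 mod 13 = [9, 10, 4, 3, 9].
  S_2 = Σ v_i α_i^2 r_i = 8·9·4 + 5·10·7 + 12·4·10 + 6·3·11 + 8·9·1 = 1388 ≡ 10.
  S = (1, 6, 10) ≠ 0, so r is not a codeword (an error is present).
Step 3: locate the error. For a single error e at position i, S_ℓ = v_i·e·α_i^ℓ, so α_err = S_1/S_0.
  S_0^{−1} = 1^{−1} = 1 (mod 13), so α_err = 6·1 = 6 ≡ 6 = α_2. Error position i = 2.
  Consistency check: S_2/S_1 = 10·11 = 110 ≡ 6 = α_err ✓ (single-error assumption holds).
Step 4: error magnitude e = S_0/v_2 = S_0·∏_{j≠2}(α_2 − α_j) = 1·8 = 8 ≡ 8 (mod 13).
Step 5: correct position 2: c_2 = r_2 − e = 7 − 8 ≡ 12 (mod 13). Hence c = [4, 12, 10, 11, 1].
  Check: interpolating c through the α_i gives m(x) = 9 + 7·x (degree < 2) with m(α_i) = c_i for every i, so c is indeed a codeword.


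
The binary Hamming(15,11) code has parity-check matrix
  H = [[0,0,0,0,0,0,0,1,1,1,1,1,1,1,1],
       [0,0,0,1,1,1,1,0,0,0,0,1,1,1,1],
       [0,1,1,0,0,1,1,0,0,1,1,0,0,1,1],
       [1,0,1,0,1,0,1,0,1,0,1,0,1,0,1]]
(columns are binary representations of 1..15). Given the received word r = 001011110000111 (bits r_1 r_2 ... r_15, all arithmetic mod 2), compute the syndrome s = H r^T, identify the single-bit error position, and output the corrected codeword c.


s = (0, 0, 1, 1)^T, error position = 3, corrected codeword c = 000011110000111

Compute s = H r^T mod 2 one row at a time:
  s_1 = 1 + 0 + 0 + 0 + 0 + 1 + 1 + 1 = 4 ≡ 0 (mod 2).
  s_2 = 0 + 1 + 1 + 1 + 0 + 1 + 1 + 1 = 6 ≡ 0 (mod 2).
  s_3 = 0 + 1 + 1 + 1 + 0 + 0 + 1 + 1 = 5 ≡ 1 (mod 2).
  s_4 = 0 + 1 + 1 + 1 + 0 + 0 + 1 + 1 = 5 ≡ 1 (mod 2).
s = (0, 0, 1, 1)^T — this equals column 3 of H (binary 0011), so error is at position 3.
Correct: flip bit 3 of r = 001011110000111 to get c = 000011110000111.


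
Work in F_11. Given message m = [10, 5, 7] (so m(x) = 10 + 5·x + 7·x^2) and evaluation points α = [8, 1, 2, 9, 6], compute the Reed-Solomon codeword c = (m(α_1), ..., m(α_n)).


c = [3, 0, 4, 6, 6]

Message polynomial: m(x) = 10 + 5·x + 7·x^2 (mod 11).
For each evaluation point α_i, compute m(α_i) mod 11:
  α_1 = 8: Horner steps 7 → 6 → 3, so m(8) = 3.
  α_2 = 1: Horner steps 7 → 1 → 0, so m(1) = 0.
  α_3 = 2: Horner steps 7 → 8 → 4, so m(2) = 4.
  α_4 = 9: Horner steps 7 → 2 → 6, so m(9) = 6.
  α_5 = 6: Horner steps 7 → 3 → 6, so m(6) = 6.
Codeword c = [3, 0, 4, 6, 6] ∈ F_11^5.


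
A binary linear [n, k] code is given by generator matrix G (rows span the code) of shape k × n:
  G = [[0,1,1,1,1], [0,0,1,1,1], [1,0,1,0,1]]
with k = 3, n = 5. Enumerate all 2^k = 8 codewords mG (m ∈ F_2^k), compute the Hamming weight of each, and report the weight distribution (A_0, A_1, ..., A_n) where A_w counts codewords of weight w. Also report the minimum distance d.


Weight distribution: A_0 = 1, A_1 = 1, A_2 = 1, A_3 = 3, A_4 = 2. Minimum distance d = 1.

Enumerate all 2^3 = 8 messages m ∈ F_2^3.
For each, compute codeword c = mG in F_2^5, then tally its weight.
  m = 000 → c = 00000, weight = 0.
  m = 100 → c = 01111, weight = 4.
  m = 010 → c = 00111, weight = 3.
  m = 110 → c = 01000, weight = 1.
  m = 001 → c = 10101, weight = 3.
  m = 101 → c = 11010, weight = 3.
  m = 011 → c = 10010, weight = 2.
  m = 111 → c = 11101, weight = 4.
Tally weights:
  weight 0: 1 codewords.
  weight 1: 1 codewords.
  weight 2: 1 codewords.
  weight 3: 3 codewords.
  weight 4: 2 codewords.
Minimum distance d = smallest w > 0 with A_w > 0 = 1.
Sanity: Σ A_w = 8 = 2^3 = 8 ✓.


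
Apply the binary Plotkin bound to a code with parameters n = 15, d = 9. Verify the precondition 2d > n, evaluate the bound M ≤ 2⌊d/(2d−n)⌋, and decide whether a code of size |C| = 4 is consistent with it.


Plotkin bound M ≤ 6; given |C| = 4 ≤ bound (satisfied).

Check applicability: 2d = 18, n = 15.
2d − n = 3 > 0, so Plotkin applies.
Compute d/(2d−n) = 9/3 ≈ 3.0000.
⌊d/(2d−n)⌋ = 3.
Plotkin bound: M ≤ 2·3 = 6.
Given |C| = 4, check: satisfied.
This |C| is below the Plotkin bound.


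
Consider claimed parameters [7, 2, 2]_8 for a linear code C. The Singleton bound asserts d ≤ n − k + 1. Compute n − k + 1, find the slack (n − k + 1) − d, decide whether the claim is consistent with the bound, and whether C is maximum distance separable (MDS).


Singleton RHS = n − k + 1 = 6, slack = 4, bound satisfied, not MDS.

Singleton bound: d ≤ n − k + 1.
Here n = 7, k = 2, so n − k + 1 = 6.
Given d = 2, check d ≤ 6: YES.
Slack = (n − k + 1) − d = 4.
The code is NOT MDS (slack = 4 > 0).
Description: the claimed parameters are [7, 2, 2]_8; such a code would be non-MDS.


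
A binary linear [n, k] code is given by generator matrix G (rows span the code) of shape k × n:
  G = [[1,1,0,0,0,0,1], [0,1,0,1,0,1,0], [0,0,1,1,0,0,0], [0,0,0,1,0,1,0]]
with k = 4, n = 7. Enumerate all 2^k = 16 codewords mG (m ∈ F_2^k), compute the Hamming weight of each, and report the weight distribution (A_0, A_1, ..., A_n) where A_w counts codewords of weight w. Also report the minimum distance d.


Weight distribution: A_0 = 1, A_1 = 1, A_2 = 4, A_3 = 4, A_4 = 3, A_5 = 3. Minimum distance d = 1.

Enumerate all 2^4 = 16 messages m ∈ F_2^4.
For each, compute codeword c = mG in F_2^7, then tally its weight.
  m = 0000 → c = 0000000, weight = 0.
  m = 1000 → c = 1100001, weight = 3.
  m = 0100 → c = 0101010, weight = 3.
  m = 1100 → c = 1001011, weight = 4.
  m = 0010 → c = 0011000, weight = 2.
  m = 1010 → c = 1111001, weight = 5.
  m = 0110 → c = 0110010, weight = 3.
  m = 1110 → c = 1010011, weight = 4.
  m = 0001 → c = 0001010, weight = 2.
  m = 1001 → c = 1101011, weight = 5.
  m = 0101 → c = 0100000, weight = 1.
  m = 1101 → c = 1000001, weight = 2.
  m = 0011 → c = 0010010, weight = 2.
  m = 1011 → c = 1110011, weight = 5.
  m = 0111 → c = 0111000, weight = 3.
  m = 1111 → c = 1011001, weight = 4.
Tally weights:
  weight 0: 1 codewords.
  weight 1: 1 codewords.
  weight 2: 4 codewords.
  weight 3: 4 codewords.
  weight 4: 3 codewords.
  weight 5: 3 codewords.
Minimum distance d = smallest w > 0 with A_w > 0 = 1.
Sanity: Σ A_w = 16 = 2^4 = 16 ✓.


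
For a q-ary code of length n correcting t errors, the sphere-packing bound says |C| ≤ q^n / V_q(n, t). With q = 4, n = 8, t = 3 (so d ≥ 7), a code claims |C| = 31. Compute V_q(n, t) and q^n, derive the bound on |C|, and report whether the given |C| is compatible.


V_q(n, t) = 1789, q^n = 65536, Hamming bound = 36, |C| = 31 ≤ bound (satisfied).

Step 1: Compute V_q(n, t) = Σ_{j=0}^3 C(n, j) (q−1)^j.
  j = 0: C(8,0)·(3)^0 = 1·1 = 1.
  j = 1: C(8,1)·(3)^1 = 8·3 = 24.
  j = 2: C(8,2)·(3)^2 = 28·9 = 252.
  j = 3: C(8,3)·(3)^3 = 56·27 = 1512.
  V_q(n, t) = 1 + 24 + 252 + 1512 = 1789.
Step 2: q^n = 4^8 = 65536.
Step 3: Hamming bound ⌊q^n / V_q(n,t)⌋ = ⌊65536/1789⌋ = 36.
Step 4: Compare |C| = 31 to 36: satisfied.
The claimed |C| lies below the Hamming bound.


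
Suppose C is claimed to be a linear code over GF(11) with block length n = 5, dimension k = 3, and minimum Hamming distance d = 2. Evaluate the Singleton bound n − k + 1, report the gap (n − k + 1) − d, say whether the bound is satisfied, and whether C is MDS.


Singleton RHS = n − k + 1 = 3, slack = 1, bound satisfied, not MDS.

Singleton bound: d ≤ n − k + 1.
Here n = 5, k = 3, so n − k + 1 = 3.
Given d = 2, check d ≤ 3: YES.
Slack = (n − k + 1) − d = 1.
The code is NOT MDS (slack = 1 > 0).
Description: the claimed parameters are [5, 3, 2]_11; such a code would be non-MDS.


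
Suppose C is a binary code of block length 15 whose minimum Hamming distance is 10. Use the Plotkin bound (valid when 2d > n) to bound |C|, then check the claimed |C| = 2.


Plotkin bound M ≤ 4; given |C| = 2 ≤ bound (satisfied).

Check applicability: 2d = 20, n = 15.
2d − n = 5 > 0, so Plotkin applies.
Compute d/(2d−n) = 10/5 ≈ 2.0000.
⌊d/(2d−n)⌋ = 2.
Plotkin bound: M ≤ 2·2 = 4.
Given |C| = 2, check: satisfied.
This |C| is below the Plotkin bound.


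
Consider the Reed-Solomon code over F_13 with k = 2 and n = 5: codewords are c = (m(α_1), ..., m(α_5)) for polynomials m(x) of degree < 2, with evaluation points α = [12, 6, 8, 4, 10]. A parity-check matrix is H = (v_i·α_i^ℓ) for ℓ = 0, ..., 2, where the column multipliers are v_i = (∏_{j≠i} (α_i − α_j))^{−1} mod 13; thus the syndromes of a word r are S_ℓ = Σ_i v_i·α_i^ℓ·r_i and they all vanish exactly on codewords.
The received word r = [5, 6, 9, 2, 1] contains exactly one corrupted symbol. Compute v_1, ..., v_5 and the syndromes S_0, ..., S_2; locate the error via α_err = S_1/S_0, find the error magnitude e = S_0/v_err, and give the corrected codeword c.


S = (1, 8, 12), error at position 3, error magnitude e = 12, c = [5, 6, 10, 2, 1].

Step 1: column multipliers v_i = (∏_{j≠i}(α_i − α_j))^{−1} mod 13.
  i = 1 (α = 12): (12−6)(12−8)(12−4)(12−10) = 6·4·8·2 = 384 ≡ 7, so v_1 = 7^{−1} = 2 (mod 13).
  i = 2 (α = 6): (6−12)(6−8)(6−4)(6−10) = (−6)·(−2)·2·(−4) = −96 ≡ 8, so v_2 = 8^{−1} = 5 (mod 13).
  i = 3 (α = 8): (8−12)(8−6)(8−4)(8−10) = (−4)·2·4·(−2) = 64 ≡ 12, so v_3 = 12^{−1} = 12 (mod 13).
  i = 4 (α = 4): (4−12)(4−6)(4−8)(4−10) = (−8)·(−2)·(−4)·(−6) = 384 ≡ 7, so v_4 = 7^{−1} = 2 (mod 13).
  i = 5 (α = 10): (10−12)(10−6)(10−8)(10−4) = (−2)·4·2·6 = −96 ≡ 8, so v_5 = 8^{−1} = 5 (mod 13).
  v = [2, 5, 12, 2, 5].
Step 2: syndromes of r = [5, 6, 9, 2, 1] (all sums mod 13).
  S_0 = Σ v_i r_i = 2·5 + 5·6 + 12·9 + 2·2 + 5·1 = 157 ≡ 1.
  S_1 = Σ v_i α_i r_i = 2·12·5 + 5·6·6 + 12·8·9 + 2·4·2 + 5·10·1 = 1230 ≡ 8.
  α_i^2 mod 13 = [1, 10, 12, 3, 9].
  S_2 = Σ v_i α_i^2 r_i = 2·1·5 + 5·10·6 + 12·12·9 + 2·3·2 + 5·9·1 = 1663 ≡ 12.
  S = (1, 8, 12) ≠ 0, so r is not a codeword (an error is present).
Step 3: locate the error. For a single error e at position i, S_ℓ = v_i·e·α_i^ℓ, so α_err = S_1/S_0.
  S_0^{−1} = 1^{−1} = 1 (mod 13), so α_err = 8·1 = 8 ≡ 8 = α_3. Error position i = 3.
  Consistency check: S_2/S_1 = 12·5 = 60 ≡ 8 = α_err ✓ (single-error assumption holds).
Step 4: error magnitude e = S_0/v_3 = S_0·∏_{j≠3}(α_3 − α_j) = 1·12 = 12 ≡ 12 (mod 13).
Step 5: correct position 3: c_3 = r_3 − e = 9 − 12 ≡ 10 (mod 13). Hence c = [5, 6, 10, 2, 1].
  Check: interpolating c through the α_i gives m(x) = 7 + 2·x (degree < 2) with m(α_i) = c_i for every i, so c is indeed a codeword.


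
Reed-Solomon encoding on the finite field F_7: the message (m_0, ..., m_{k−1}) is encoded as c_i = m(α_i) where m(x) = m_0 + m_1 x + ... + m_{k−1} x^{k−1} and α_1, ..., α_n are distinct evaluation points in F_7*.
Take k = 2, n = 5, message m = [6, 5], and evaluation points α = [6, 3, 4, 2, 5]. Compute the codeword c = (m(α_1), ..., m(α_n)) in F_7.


c = [1, 0, 5, 2, 3]

Message polynomial: m(x) = 6 + 5·x (mod 7).
For each evaluation point α_i, compute m(α_i) mod 7:
  α_1 = 6: Horner steps 5 → 1, so m(6) = 1.
  α_2 = 3: Horner steps 5 → 0, so m(3) = 0.
  α_3 = 4: Horner steps 5 → 5, so m(4) = 5.
  α_4 = 2: Horner steps 5 → 2, so m(2) = 2.
  α_5 = 5: Horner steps 5 → 3, so m(5) = 3.
Codeword c = [1, 0, 5, 2, 3] ∈ F_7^5.


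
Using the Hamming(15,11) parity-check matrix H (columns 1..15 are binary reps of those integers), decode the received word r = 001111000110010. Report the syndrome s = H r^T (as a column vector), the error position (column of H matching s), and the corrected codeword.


s = (1, 0, 1, 1)^T, error position = 11, corrected codeword c = 001111000100010

Compute s = H r^T mod 2 one row at a time:
  s_1 = 0 + 0 + 1 + 1 + 0 + 0 + 1 + 0 = 3 ≡ 1 (mod 2).
  s_2 = 1 + 1 + 1 + 0 + 0 + 0 + 1 + 0 = 4 ≡ 0 (mod 2).
  s_3 = 0 + 1 + 1 + 0 + 1 + 1 + 1 + 0 = 5 ≡ 1 (mod 2).
  s_4 = 0 + 1 + 1 + 0 + 0 + 1 + 0 + 0 = 3 ≡ 1 (mod 2).
s = (1, 0, 1, 1)^T — this equals column 11 of H (binary 1011), so error is at position 11.
Correct: flip bit 11 of r = 001111000110010 to get c = 001111000100010.


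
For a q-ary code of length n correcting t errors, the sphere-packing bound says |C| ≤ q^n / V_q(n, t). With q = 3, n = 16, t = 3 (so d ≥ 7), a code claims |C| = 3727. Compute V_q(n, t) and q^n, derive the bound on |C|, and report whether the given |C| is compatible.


V_q(n, t) = 4993, q^n = 43046721, Hamming bound = 8621, |C| = 3727 ≤ bound (satisfied).

Step 1: Compute V_q(n, t) = Σ_{j=0}^3 C(n, j) (q−1)^j.
  j = 0: C(16,0)·(2)^0 = 1·1 = 1.
  j = 1: C(16,1)·(2)^1 = 16·2 = 32.
  j = 2: C(16,2)·(2)^2 = 120·4 = 480.
  j = 3: C(16,3)·(2)^3 = 560·8 = 4480.
  V_q(n, t) = 1 + 32 + 480 + 4480 = 4993.
Step 2: q^n = 3^16 = 43046721.
Step 3: Hamming bound ⌊q^n / V_q(n,t)⌋ = ⌊43046721/4993⌋ = 8621.
Step 4: Compare |C| = 3727 to 8621: satisfied.
The claimed |C| lies below the Hamming bound.


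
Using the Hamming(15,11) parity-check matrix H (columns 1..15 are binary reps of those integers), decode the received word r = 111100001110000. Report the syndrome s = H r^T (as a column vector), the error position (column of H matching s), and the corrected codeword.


s = (1, 1, 0, 0)^T, error position = 12, corrected codeword c = 111100001111000

Compute s = H r^T mod 2 one row at a time:
  s_1 = 0 + 1 + 1 + 1 + 0 + 0 + 0 + 0 = 3 ≡ 1 (mod 2).
  s_2 = 1 + 0 + 0 + 0 + 0 + 0 + 0 + 0 = 1 ≡ 1 (mod 2).
  s_3 = 1 + 1 + 0 + 0 + 1 + 1 + 0 + 0 = 4 ≡ 0 (mod 2).
  s_4 = 1 + 1 + 0 + 0 + 1 + 1 + 0 + 0 = 4 ≡ 0 (mod 2).
s = (1, 1, 0, 0)^T — this equals column 12 of H (binary 1100), so error is at position 12.
Correct: flip bit 12 of r = 111100001110000 to get c = 111100001111000.


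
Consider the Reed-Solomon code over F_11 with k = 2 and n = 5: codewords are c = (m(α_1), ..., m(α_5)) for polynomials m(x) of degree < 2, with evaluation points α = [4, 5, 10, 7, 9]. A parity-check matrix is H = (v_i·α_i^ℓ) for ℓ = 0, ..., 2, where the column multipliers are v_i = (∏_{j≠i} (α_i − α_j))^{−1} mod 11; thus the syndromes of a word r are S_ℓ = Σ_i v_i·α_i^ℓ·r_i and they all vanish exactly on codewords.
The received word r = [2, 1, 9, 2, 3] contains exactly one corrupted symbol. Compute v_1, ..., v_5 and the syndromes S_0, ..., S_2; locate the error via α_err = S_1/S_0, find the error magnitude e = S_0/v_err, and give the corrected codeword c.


S = (9, 3, 1), error at position 1, error magnitude e = 7, c = [6, 1, 9, 2, 3].

Step 1: column multipliers v_i = (∏_{j≠i}(α_i − α_j))^{−1} mod 11.
  i = 1 (α = 4): (4−5)(4−10)(4−7)(4−9) = (−1)·(−6)·(−3)·(−5) = 90 ≡ 2, so v_1 = 2^{−1} = 6 (mod 11).
  i = 2 (α = 5): (5−4)(5−10)(5−7)(5−9) = 1·(−5)·(−2)·(−4) = −40 ≡ 4, so v_2 = 4^{−1} = 3 (mod 11).
  i = 3 (α = 10): (10−4)(10−5)(10−7)(10−9) = 6·5·3·1 = 90 ≡ 2, so v_3 = 2^{−1} = 6 (mod 11).
  i = 4 (α = 7): (7−4)(7−5)(7−10)(7−9) = 3·2·(−3)·(−2) = 36 ≡ 3, so v_4 = 3^{−1} = 4 (mod 11).
  i = 5 (α = 9): (9−4)(9−5)(9−10)(9−7) = 5·4·(−1)·2 = −40 ≡ 4, so v_5 = 4^{−1} = 3 (mod 11).
  v = [6, 3, 6, 4, 3].
Step 2: syndromes of r = [2, 1, 9, 2, 3] (all sums mod 11).
  S_0 = Σ v_i r_i = 6·2 + 3·1 + 6·9 + 4·2 + 3·3 = 86 ≡ 9.
  S_1 = Σ v_i α_i r_i = 6·4·2 + 3·5·1 + 6·10·9 + 4·7·2 + 3·9·3 = 740 ≡ 3.
  α_i^2 mod 11 = [5, 3, 1, 5, 4].
  S_2 = Σ v_i α_i^2 r_i = 6·5·2 + 3·3·1 + 6·1·9 + 4·5·2 + 3·4·3 = 199 ≡ 1.
  S = (9, 3, 1) ≠ 0, so r is not a codeword (an error is present).
Step 3: locate the error. For a single error e at position i, S_ℓ = v_i·e·α_i^ℓ, so α_err = S_1/S_0.
  S_0^{−1} = 9^{−1} = 5 (mod 11), so α_err = 3·5 = 15 ≡ 4 = α_1. Error position i = 1.
  Consistency check: S_2/S_1 = 1·4 = 4 ≡ 4 = α_err ✓ (single-error assumption holds).
Step 4: error magnitude e = S_0/v_1 = S_0·∏_{j≠1}(α_1 − α_j) = 9·2 = 18 ≡ 7 (mod 11).
Step 5: correct position 1: c_1 = r_1 − e = 2 − 7 ≡ 6 (mod 11). Hence c = [6, 1, 9, 2, 3].
  Check: interpolating c through the α_i gives m(x) = 4 + 6·x (degree < 2) with m(α_i) = c_i for every i, so c is indeed a codeword.


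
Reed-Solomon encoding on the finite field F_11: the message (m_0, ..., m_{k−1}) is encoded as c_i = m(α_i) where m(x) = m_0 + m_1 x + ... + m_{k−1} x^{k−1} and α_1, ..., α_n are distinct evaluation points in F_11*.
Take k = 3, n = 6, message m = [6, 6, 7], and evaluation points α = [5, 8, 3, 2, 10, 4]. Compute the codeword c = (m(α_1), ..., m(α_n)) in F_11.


c = [2, 7, 10, 2, 7, 10]

Message polynomial: m(x) = 6 + 6·x + 7·x^2 (mod 11).
For each evaluation point α_i, compute m(α_i) mod 11:
  α_1 = 5: Horner steps 7 → 8 → 2, so m(5) = 2.
  α_2 = 8: Horner steps 7 → 7 → 7, so m(8) = 7.
  α_3 = 3: Horner steps 7 → 5 → 10, so m(3) = 10.
  α_4 = 2: Horner steps 7 → 9 → 2, so m(2) = 2.
  α_5 = 10: Horner steps 7 → 10 → 7, so m(10) = 7.
  α_6 = 4: Horner steps 7 → 1 → 10, so m(4) = 10.
Codeword c = [2, 7, 10, 2, 7, 10] ∈ F_11^6.


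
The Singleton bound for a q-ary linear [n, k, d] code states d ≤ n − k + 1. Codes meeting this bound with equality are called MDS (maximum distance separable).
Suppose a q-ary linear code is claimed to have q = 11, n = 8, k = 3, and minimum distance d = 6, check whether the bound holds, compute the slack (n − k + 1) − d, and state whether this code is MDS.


Singleton RHS = n − k + 1 = 6, slack = 0, bound satisfied, MDS.

Singleton bound: d ≤ n − k + 1.
Here n = 8, k = 3, so n − k + 1 = 6.
Given d = 6, check d ≤ 6: YES.
Slack = (n − k + 1) − d = 0.
The code is MDS (slack = 0).
Description: the claimed parameters are [8, 3, 6]_11; such a code would be MDS (meets Singleton bound).


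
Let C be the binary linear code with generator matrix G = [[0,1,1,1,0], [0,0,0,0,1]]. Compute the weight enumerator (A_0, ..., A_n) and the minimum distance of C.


Weight distribution: A_0 = 1, A_1 = 1, A_3 = 1, A_4 = 1. Minimum distance d = 1.

Enumerate all 2^2 = 4 messages m ∈ F_2^2.
For each, compute codeword c = mG in F_2^5, then tally its weight.
  m = 00 → c = 00000, weight = 0.
  m = 10 → c = 01110, weight = 3.
  m = 01 → c = 00001, weight = 1.
  m = 11 → c = 01111, weight = 4.
Tally weights:
  weight 0: 1 codewords.
  weight 1: 1 codewords.
  weight 3: 1 codewords.
  weight 4: 1 codewords.
Minimum distance d = smallest w > 0 with A_w > 0 = 1.
Sanity: Σ A_w = 4 = 2^2 = 4 ✓.


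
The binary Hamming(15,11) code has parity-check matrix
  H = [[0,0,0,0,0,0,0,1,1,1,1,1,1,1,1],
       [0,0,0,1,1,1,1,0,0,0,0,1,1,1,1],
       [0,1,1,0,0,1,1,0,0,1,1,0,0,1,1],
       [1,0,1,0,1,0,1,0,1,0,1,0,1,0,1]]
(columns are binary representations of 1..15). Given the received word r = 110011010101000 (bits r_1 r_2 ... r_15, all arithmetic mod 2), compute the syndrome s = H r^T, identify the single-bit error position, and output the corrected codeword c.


s = (1, 1, 1, 0)^T, error position = 14, corrected codeword c = 110011010101010

Compute s = H r^T mod 2 one row at a time:
  s_1 = 1 + 0 + 1 + 0 + 1 + 0 + 0 + 0 = 3 ≡ 1 (mod 2).
  s_2 = 0 + 1 + 1 + 0 + 1 + 0 + 0 + 0 = 3 ≡ 1 (mod 2).
  s_3 = 1 + 0 + 1 + 0 + 1 + 0 + 0 + 0 = 3 ≡ 1 (mod 2).
  s_4 = 1 + 0 + 1 + 0 + 0 + 0 + 0 + 0 = 2 ≡ 0 (mod 2).
s = (1, 1, 1, 0)^T — this equals column 14 of H (binary 1110), so error is at position 14.
Correct: flip bit 14 of r = 110011010101000 to get c = 110011010101010.


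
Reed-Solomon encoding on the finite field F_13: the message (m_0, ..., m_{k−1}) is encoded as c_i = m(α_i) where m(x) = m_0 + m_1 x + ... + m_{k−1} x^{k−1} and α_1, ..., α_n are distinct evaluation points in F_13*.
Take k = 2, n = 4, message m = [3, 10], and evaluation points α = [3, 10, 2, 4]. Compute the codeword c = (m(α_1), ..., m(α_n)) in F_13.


c = [7, 12, 10, 4]

Message polynomial: m(x) = 3 + 10·x (mod 13).
For each evaluation point α_i, compute m(α_i) mod 13:
  α_1 = 3: Horner steps 10 → 7, so m(3) = 7.
  α_2 = 10: Horner steps 10 → 12, so m(10) = 12.
  α_3 = 2: Horner steps 10 → 10, so m(2) = 10.
  α_4 = 4: Horner steps 10 → 4, so m(4) = 4.
Codeword c = [7, 12, 10, 4] ∈ F_13^4.


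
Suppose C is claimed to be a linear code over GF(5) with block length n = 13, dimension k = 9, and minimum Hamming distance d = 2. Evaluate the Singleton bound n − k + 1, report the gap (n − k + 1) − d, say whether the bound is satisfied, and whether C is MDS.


Singleton RHS = n − k + 1 = 5, slack = 3, bound satisfied, not MDS.

Singleton bound: d ≤ n − k + 1.
Here n = 13, k = 9, so n − k + 1 = 5.
Given d = 2, check d ≤ 5: YES.
Slack = (n − k + 1) − d = 3.
The code is NOT MDS (slack = 3 > 0).
Description: the claimed parameters are [13, 9, 2]_5; such a code would be non-MDS.


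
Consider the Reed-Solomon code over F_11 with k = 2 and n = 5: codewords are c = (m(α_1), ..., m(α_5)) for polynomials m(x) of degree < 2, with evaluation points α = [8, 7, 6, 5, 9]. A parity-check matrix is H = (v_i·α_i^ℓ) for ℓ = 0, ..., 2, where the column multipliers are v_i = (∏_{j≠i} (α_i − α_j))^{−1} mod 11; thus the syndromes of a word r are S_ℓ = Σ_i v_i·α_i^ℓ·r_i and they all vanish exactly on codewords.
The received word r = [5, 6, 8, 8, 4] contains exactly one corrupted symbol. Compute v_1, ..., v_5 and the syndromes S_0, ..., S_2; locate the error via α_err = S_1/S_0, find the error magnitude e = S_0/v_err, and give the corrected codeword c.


S = (9, 10, 5), error at position 3, error magnitude e = 1, c = [5, 6, 7, 8, 4].

Step 1: column multipliers v_i = (∏_{j≠i}(α_i − α_j))^{−1} mod 11.
  i = 1 (α = 8): (8−7)(8−6)(8−5)(8−9) = 1·2·3·(−1) = −6 ≡ 5, so v_1 = 5^{−1} = 9 (mod 11).
  i = 2 (α = 7): (7−8)(7−6)(7−5)(7−9) = (−1)·1·2·(−2) = 4 ≡ 4, so v_2 = 4^{−1} = 3 (mod 11).
  i = 3 (α = 6): (6−8)(6−7)(6−5)(6−9) = (−2)·(−1)·1·(−3) = −6 ≡ 5, so v_3 = 5^{−1} = 9 (mod 11).
  i = 4 (α = 5): (5−8)(5−7)(5−6)(5−9) = (−3)·(−2)·(−1)·(−4) = 24 ≡ 2, so v_4 = 2^{−1} = 6 (mod 11).
  i = 5 (α = 9): (9−8)(9−7)(9−6)(9−5) = 1·2·3·4 = 24 ≡ 2, so v_5 = 2^{−1} = 6 (mod 11).
  v = [9, 3, 9, 6, 6].
Step 2: syndromes of r = [5, 6, 8, 8, 4] (all sums mod 11).
  S_0 = Σ v_i r_i = 9·5 + 3·6 + 9·8 + 6·8 + 6·4 = 207 ≡ 9.
  S_1 = Σ v_i α_i r_i = 9·8·5 + 3·7·6 + 9·6·8 + 6·5·8 + 6·9·4 = 1374 ≡ 10.
  α_i^2 mod 11 = [9, 5, 3, 3, 4].
  S_2 = Σ v_i α_i^2 r_i = 9·9·5 + 3·5·6 + 9·3·8 + 6·3·8 + 6·4·4 = 951 ≡ 5.
  S = (9, 10, 5) ≠ 0, so r is not a codeword (an error is present).
Step 3: locate the error. For a single error e at position i, S_ℓ = v_i·e·α_i^ℓ, so α_err = S_1/S_0.
  S_0^{−1} = 9^{−1} = 5 (mod 11), so α_err = 10·5 = 50 ≡ 6 = α_3. Error position i = 3.
  Consistency check: S_2/S_1 = 5·10 = 50 ≡ 6 = α_err ✓ (single-error assumption holds).
Step 4: error magnitude e = S_0/v_3 = S_0·∏_{j≠3}(α_3 − α_j) = 9·5 = 45 ≡ 1 (mod 11).
Step 5: correct position 3: c_3 = r_3 − e = 8 − 1 ≡ 7 (mod 11). Hence c = [5, 6, 7, 8, 4].
  Check: interpolating c through the α_i gives m(x) = 2 + 10·x (degree < 2) with m(α_i) = c_i for every i, so c is indeed a codeword.


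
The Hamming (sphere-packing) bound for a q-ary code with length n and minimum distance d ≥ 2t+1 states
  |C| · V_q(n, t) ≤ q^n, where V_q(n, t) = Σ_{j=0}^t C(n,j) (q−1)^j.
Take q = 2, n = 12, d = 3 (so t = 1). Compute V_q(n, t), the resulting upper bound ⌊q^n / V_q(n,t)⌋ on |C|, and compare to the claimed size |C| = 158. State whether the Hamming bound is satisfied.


V_q(n, t) = 13, q^n = 4096, Hamming bound = 315, |C| = 158 ≤ bound (satisfied).

Step 1: Compute V_q(n, t) = Σ_{j=0}^1 C(n, j) (q−1)^j.
  j = 0: C(12,0)·(1)^0 = 1·1 = 1.
  j = 1: C(12,1)·(1)^1 = 12·1 = 12.
  V_q(n, t) = 1 + 12 = 13.
Step 2: q^n = 2^12 = 4096.
Step 3: Hamming bound ⌊q^n / V_q(n,t)⌋ = ⌊4096/13⌋ = 315.
Step 4: Compare |C| = 158 to 315: satisfied.
The claimed |C| lies below the Hamming bound.


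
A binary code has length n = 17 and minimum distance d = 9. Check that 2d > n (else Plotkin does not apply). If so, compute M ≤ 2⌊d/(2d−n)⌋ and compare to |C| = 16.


Plotkin bound M ≤ 18; given |C| = 16 ≤ bound (satisfied).

Check applicability: 2d = 18, n = 17.
2d − n = 1 > 0, so Plotkin applies.
Compute d/(2d−n) = 9/1 ≈ 9.0000.
⌊d/(2d−n)⌋ = 9.
Plotkin bound: M ≤ 2·9 = 18.
Given |C| = 16, check: satisfied.
This |C| is below the Plotkin bound.


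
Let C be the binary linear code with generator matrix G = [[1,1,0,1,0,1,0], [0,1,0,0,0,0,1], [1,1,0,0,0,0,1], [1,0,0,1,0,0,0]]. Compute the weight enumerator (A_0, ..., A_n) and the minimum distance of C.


Weight distribution: A_0 = 1, A_1 = 2, A_2 = 4, A_3 = 6, A_4 = 3. Minimum distance d = 1.

Enumerate all 2^4 = 16 messages m ∈ F_2^4.
For each, compute codeword c = mG in F_2^7, then tally its weight.
  m = 0000 → c = 0000000, weight = 0.
  m = 1000 → c = 1101010, weight = 4.
  m = 0100 → c = 0100001, weight = 2.
  m = 1100 → c = 1001011, weight = 4.
  m = 0010 → c = 1100001, weight = 3.
  m = 1010 → c = 0001011, weight = 3.
  m = 0110 → c = 1000000, weight = 1.
  m = 1110 → c = 0101010, weight = 3.
  m = 0001 → c = 1001000, weight = 2.
  m = 1001 → c = 0100010, weight = 2.
  m = 0101 → c = 1101001, weight = 4.
  m = 1101 → c = 0000011, weight = 2.
  m = 0011 → c = 0101001, weight = 3.
  m = 1011 → c = 1000011, weight = 3.
  m = 0111 → c = 0001000, weight = 1.
  m = 1111 → c = 1100010, weight = 3.
Tally weights:
  weight 0: 1 codewords.
  weight 1: 2 codewords.
  weight 2: 4 codewords.
  weight 3: 6 codewords.
  weight 4: 3 codewords.
Minimum distance d = smallest w > 0 with A_w > 0 = 1.
Sanity: Σ A_w = 16 = 2^4 = 16 ✓.


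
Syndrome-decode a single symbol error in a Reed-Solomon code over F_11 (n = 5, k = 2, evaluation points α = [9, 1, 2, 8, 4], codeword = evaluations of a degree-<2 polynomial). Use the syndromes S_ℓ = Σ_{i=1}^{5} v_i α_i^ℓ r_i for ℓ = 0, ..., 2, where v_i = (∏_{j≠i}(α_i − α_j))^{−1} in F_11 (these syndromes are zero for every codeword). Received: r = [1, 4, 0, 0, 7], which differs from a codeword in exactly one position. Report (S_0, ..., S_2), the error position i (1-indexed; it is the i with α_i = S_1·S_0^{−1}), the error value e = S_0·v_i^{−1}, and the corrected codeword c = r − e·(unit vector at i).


S = (7, 3, 6), error at position 3, error magnitude e = 6, c = [1, 4, 5, 0, 7].

Step 1: column multipliers v_i = (∏_{j≠i}(α_i − α_j))^{−1} mod 11.
  i = 1 (α = 9): (9−1)(9−2)(9−8)(9−4) = 8·7·1·5 = 280 ≡ 5, so v_1 = 5^{−1} = 9 (mod 11).
  i = 2 (α = 1): (1−9)(1−2)(1−8)(1−4) = (−8)·(−1)·(−7)·(−3) = 168 ≡ 3, so v_2 = 3^{−1} = 4 (mod 11).
  i = 3 (α = 2): (2−9)(2−1)(2−8)(2−4) = (−7)·1·(−6)·(−2) = −84 ≡ 4, so v_3 = 4^{−1} = 3 (mod 11).
  i = 4 (α = 8): (8−9)(8−1)(8−2)(8−4) = (−1)·7·6·4 = −168 ≡ 8, so v_4 = 8^{−1} = 7 (mod 11).
  i = 5 (α = 4): (4−9)(4−1)(4−2)(4−8) = (−5)·3·2·(−4) = 120 ≡ 10, so v_5 = 10^{−1} = 10 (mod 11).
  v = [9, 4, 3, 7, 10].
Step 2: syndromes of r = [1, 4, 0, 0, 7] (all sums mod 11).
  S_0 = Σ v_i r_i = 9·1 + 4·4 + 3·0 + 7·0 + 10·7 = 95 ≡ 7.
  S_1 = Σ v_i α_i r_i = 9·9·1 + 4·1·4 + 3·2·0 + 7·8·0 + 10·4·7 = 377 ≡ 3.
  α_i^2 mod 11 = [4, 1, 4, 9, 5].
  S_2 = Σ v_i α_i^2 r_i = 9·4·1 + 4·1·4 + 3·4·0 + 7·9·0 + 10·5·7 = 402 ≡ 6.
  S = (7, 3, 6) ≠ 0, so r is not a codeword (an error is present).
Step 3: locate the error. For a single error e at position i, S_ℓ = v_i·e·α_i^ℓ, so α_err = S_1/S_0.
  S_0^{−1} = 7^{−1} = 8 (mod 11), so α_err = 3·8 = 24 ≡ 2 = α_3. Error position i = 3.
  Consistency check: S_2/S_1 = 6·4 = 24 ≡ 2 = α_err ✓ (single-error assumption holds).
Step 4: error magnitude e = S_0/v_3 = S_0·∏_{j≠3}(α_3 − α_j) = 7·4 = 28 ≡ 6 (mod 11).
Step 5: correct position 3: c_3 = r_3 − e = 0 − 6 ≡ 5 (mod 11). Hence c = [1, 4, 5, 0, 7].
  Check: interpolating c through the α_i gives m(x) = 3 + 1·x (degree < 2) with m(α_i) = c_i for every i, so c is indeed a codeword.
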